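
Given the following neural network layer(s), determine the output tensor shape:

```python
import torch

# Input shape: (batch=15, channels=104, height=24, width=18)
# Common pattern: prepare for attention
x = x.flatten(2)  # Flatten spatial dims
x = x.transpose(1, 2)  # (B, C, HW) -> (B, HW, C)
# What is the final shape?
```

Input: (15, 104, 24, 18) -> after flatten(2): (15, 104, 432) -> Output: (15, 432, 104)

Answer: (15, 432, 104)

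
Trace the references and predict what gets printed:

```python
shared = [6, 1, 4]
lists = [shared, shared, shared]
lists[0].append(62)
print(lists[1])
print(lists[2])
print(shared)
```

Key concept: list of same reference.
Step by step:
`shared = [6, 1, 4]` → shared = [6, 1, 4]
`lists = [shared, shared, shared]` → lists = [[6, 1, 4], [6, 1, 4], [6, 1, 4]]
`lists[0].append(62)` → shared = [6, 1, 4, 62]; lists = [[6, 1, 4, 62], [6, 1, 4, 62], [6, 1, 4, 62]]
`print(lists[1])` → prints [6, 1, 4, 62]
`print(lists[2])` → prints [6, 1, 4, 62]
`print(shared)` → prints [6, 1, 4, 62]

Answer:
[6, 1, 4, 62]
[6, 1, 4, 62]
[6, 1, 4, 62]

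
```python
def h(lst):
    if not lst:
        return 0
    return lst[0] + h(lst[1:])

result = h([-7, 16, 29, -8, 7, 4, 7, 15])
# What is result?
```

(-7) + 16 + 29 + (-8) + 7 + 4 + 7 + 15 + 0 = 63

Answer: 63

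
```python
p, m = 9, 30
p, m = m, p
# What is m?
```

Trace:
`p, m = 9, 30` → p = 9; m = 30
`p, m = m, p` → p = 30; m = 9
So m = 9

Answer: 9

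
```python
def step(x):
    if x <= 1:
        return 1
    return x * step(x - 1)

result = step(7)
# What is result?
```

step(7) = 7 * 6 * 5 * 4 * 3 * 2 * 1 = 5040

Answer: 5040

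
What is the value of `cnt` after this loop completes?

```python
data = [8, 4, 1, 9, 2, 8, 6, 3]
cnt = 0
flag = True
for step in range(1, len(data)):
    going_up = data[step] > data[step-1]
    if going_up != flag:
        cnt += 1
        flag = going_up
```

Count direction changes in [8, 4, 1, 9, 2, 8, 6, 3]
`cnt` takes the values: 0 → 1 → 2 → 3 → 4 → 5

Answer: 5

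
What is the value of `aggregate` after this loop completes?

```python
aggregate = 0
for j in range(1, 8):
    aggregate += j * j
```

Sum of squares 1² to 7² = 140
`aggregate` takes the values: 0 → 1 → 5 → 14 → 30 → 55 → 91 → 140

Answer: 140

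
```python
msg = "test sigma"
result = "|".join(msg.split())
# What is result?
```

Trace:
`msg = "test sigma"` → msg = 'test sigma'
`result = "|".join(msg.split())` → result = 'test|sigma'
So result = 'test|sigma'

Answer: 'test|sigma'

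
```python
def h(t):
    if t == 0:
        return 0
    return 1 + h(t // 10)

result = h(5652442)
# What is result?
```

Count of digits of 5652442: 7

Answer: 7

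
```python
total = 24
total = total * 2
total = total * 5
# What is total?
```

Trace:
`total = 24` → total = 24
`total = total * 2` → total = 48
`total = total * 5` → total = 240
So total = 240

Answer: 240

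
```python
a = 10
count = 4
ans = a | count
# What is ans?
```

Trace:
`a = 10` → a = 10
`count = 4` → count = 4
`ans = a | count` → ans = 14
So ans = 14

Answer: 14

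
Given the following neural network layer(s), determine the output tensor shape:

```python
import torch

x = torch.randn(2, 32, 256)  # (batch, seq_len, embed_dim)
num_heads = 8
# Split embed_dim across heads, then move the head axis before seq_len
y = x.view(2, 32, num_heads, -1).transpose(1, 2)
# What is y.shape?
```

Input: (2, 32, 256) -> head_dim = 256 // 8 = 32; after view: (2, 32, 8, 32) -> after transpose(1, 2): (2, 8, 32, 32) -> Output: (2, 8, 32, 32)

Answer: (2, 8, 32, 32)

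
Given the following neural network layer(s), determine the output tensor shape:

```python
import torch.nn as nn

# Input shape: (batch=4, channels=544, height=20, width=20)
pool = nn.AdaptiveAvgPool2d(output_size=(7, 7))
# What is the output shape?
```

Input: (4, 544, 20, 20) -> Output: (4, 544, 7, 7)

Answer: (4, 544, 7, 7)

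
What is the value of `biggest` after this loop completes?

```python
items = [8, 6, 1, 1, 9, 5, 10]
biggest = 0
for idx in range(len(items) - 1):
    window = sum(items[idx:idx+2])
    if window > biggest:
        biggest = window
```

Max sum of 2-element window in [8, 6, 1, 1, 9, 5, 10]
`biggest` takes the values: 0 → 14 → 15

Answer: 15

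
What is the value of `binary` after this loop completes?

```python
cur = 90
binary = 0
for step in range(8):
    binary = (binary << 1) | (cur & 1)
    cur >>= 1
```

Reverse lowest 8 bits of 90
`binary` takes the values: 0 → 1 → 2 → 5 → 11 → 22 → 45 → 90

Answer: 90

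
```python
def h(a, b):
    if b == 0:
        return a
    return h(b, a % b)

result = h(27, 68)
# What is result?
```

h(27, 68) -> h(68, 27) -> h(27, 14) -> h(14, 13) -> h(13, 1) -> h(1, 0) -> 1

Answer: 1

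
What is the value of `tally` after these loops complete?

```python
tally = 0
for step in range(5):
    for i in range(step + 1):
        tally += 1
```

Triangle: 1 + 2 + ... + 5
`tally` takes the values: 0 → 1 → 2 → 3 → 4 → 5 → 6 → 7 → 8 → 9 → 10 → 11 → 12 → 13 → 14 → 15

Answer: 15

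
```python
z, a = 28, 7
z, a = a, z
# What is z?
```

Trace:
`z, a = 28, 7` → z = 28; a = 7
`z, a = a, z` → z = 7; a = 28
So z = 7

Answer: 7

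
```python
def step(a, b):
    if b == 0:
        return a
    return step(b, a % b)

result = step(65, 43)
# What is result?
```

step(65, 43) -> step(43, 22) -> step(22, 21) -> step(21, 1) -> step(1, 0) -> 1

Answer: 1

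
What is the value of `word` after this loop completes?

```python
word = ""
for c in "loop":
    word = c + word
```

Reverse 'loop'
`word` takes the values: "" → "l" → "ol" → "ool" → "pool"

Answer: "pool"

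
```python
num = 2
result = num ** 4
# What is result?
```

Trace:
`num = 2` → num = 2
`result = num ** 4` → result = 16
So result = 16

Answer: 16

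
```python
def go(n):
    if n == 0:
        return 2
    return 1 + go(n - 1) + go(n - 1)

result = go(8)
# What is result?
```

go(n) = 1 + 2·go(n-1), go(0)=2. Closed form: (2+1)·2^8 - 1 = 767.

Answer: 767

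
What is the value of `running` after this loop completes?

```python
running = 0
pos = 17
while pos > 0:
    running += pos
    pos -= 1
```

Sum 17 down to 1
`running` takes the values: 0 → 17 → 33 → 48 → 62 → 75 → 87 → 98 → 108 → 117 → 125 → 132 → 138 → 143 → 147 → 150 → 152 → 153

Answer: 153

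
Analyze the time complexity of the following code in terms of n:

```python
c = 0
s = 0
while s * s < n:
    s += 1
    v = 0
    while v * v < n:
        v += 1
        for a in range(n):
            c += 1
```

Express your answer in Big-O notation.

Each loop level contributes: √n × √n × n. Multiplying the contributions gives O(n^2).

Answer: O(n^2)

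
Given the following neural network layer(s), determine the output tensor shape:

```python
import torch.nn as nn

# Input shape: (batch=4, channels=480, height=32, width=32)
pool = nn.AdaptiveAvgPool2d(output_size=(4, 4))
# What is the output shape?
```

Input: (4, 480, 32, 32) -> Output: (4, 480, 4, 4)

Answer: (4, 480, 4, 4)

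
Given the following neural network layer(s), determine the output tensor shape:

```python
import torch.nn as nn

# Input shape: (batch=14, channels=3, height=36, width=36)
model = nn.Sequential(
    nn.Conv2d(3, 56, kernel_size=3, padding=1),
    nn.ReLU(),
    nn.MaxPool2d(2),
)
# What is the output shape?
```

Input: (14, 3, 36, 36) -> after Conv2d: (14, 56, 36, 36) -> after ReLU: (14, 56, 36, 36) -> Output: (14, 56, 18, 18)

Answer: (14, 56, 18, 18)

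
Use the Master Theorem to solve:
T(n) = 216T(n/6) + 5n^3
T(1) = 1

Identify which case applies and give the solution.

a=216, b=6, f(n)=5n^3. log_6(216) = 3. Since c=3 = 3, Case 2 applies: T(n) = Θ(n^log_b(a) · log n) = O(n^3 log n).

Answer: O(n^3 log n) - Case 2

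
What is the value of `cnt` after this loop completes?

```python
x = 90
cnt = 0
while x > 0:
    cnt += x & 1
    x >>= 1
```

Count set bits in 90 (binary: 0b1011010)
`cnt` takes the values: 0 → 1 → 2 → 3 → 4

Answer: 4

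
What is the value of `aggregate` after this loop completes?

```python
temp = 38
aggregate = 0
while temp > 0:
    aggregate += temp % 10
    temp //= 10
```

Sum digits of 38
`aggregate` takes the values: 0 → 8 → 11

Answer: 11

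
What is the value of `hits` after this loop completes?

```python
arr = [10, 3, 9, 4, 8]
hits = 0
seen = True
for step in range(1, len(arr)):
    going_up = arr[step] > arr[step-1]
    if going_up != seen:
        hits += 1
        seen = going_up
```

Count direction changes in [10, 3, 9, 4, 8]
`hits` takes the values: 0 → 1 → 2 → 3 → 4

Answer: 4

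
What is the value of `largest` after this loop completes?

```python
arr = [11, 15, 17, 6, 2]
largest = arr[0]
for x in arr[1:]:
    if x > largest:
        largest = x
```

Maximum of [11, 15, 17, 6, 2]
`largest` takes the values: 11 → 15 → 17

Answer: 17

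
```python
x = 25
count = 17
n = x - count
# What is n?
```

Trace:
`x = 25` → x = 25
`count = 17` → count = 17
`n = x - count` → n = 8
So n = 8

Answer: 8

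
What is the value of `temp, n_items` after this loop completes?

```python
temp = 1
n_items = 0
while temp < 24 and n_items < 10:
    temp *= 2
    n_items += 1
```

Double until >= 24 or 10 iterations
`temp, n_items` takes the values: (1, 0) → (2, 0) → (2, 1) → (4, 1) → (4, 2) → (8, 2) → (8, 3) → (16, 3) → (16, 4) → (32, 4) → (32, 5)

Answer: 32, 5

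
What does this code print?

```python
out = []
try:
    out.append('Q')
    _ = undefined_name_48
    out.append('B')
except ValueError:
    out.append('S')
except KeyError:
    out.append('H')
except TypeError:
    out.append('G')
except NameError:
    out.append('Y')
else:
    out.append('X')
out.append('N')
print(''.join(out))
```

Execution trace: 'Q' (try body) → 'Y' (except NameError) → 'N' (after the try/except). Output: QYN

Answer: QYN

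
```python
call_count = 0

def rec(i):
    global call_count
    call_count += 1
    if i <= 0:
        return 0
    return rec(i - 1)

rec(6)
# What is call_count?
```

Linear recursion stepping by 1: 7 calls from i=6 down to ≤0.

Answer: 7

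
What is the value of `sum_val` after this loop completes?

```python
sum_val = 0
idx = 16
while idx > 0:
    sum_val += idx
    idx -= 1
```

Sum 16 down to 1
`sum_val` takes the values: 0 → 16 → 31 → 45 → 58 → 70 → 81 → 91 → 100 → 108 → 115 → 121 → 126 → 130 → 133 → 135 → 136

Answer: 136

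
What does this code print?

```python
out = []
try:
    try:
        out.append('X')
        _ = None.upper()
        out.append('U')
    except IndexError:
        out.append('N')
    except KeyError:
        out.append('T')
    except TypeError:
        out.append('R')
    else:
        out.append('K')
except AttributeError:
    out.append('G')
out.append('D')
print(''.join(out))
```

Execution trace: 'X' (try body) → 'G' (outer except AttributeError) → 'D' (after the try/except). Output: XGD

Answer: XGD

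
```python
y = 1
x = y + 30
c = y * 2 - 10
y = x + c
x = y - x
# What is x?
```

Trace:
`y = 1` → y = 1
`x = y + 30` → x = 31
`c = y * 2 - 10` → c = -8
`y = x + c` → y = 23
`x = y - x` → x = -8
So x = -8

Answer: -8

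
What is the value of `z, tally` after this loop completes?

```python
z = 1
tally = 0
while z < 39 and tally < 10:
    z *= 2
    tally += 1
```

Double until >= 39 or 10 iterations
`z, tally` takes the values: (1, 0) → (2, 0) → (2, 1) → (4, 1) → (4, 2) → (8, 2) → (8, 3) → (16, 3) → (16, 4) → (32, 4) → (32, 5) → (64, 5) → (64, 6)

Answer: 64, 6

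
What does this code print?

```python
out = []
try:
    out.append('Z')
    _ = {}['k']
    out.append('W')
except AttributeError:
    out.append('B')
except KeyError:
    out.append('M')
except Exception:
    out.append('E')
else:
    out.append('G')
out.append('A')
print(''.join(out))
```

Execution trace: 'Z' (try body) → 'M' (except KeyError) → 'A' (after the try/except). Output: ZMA

Answer: ZMA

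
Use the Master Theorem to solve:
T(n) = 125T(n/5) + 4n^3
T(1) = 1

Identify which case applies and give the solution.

a=125, b=5, f(n)=4n^3. log_5(125) = 3. Since c=3 = 3, Case 2 applies: T(n) = Θ(n^log_b(a) · log n) = O(n^3 log n).

Answer: O(n^3 log n) - Case 2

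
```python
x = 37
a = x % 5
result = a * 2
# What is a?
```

Trace:
`x = 37` → x = 37
`a = x % 5` → a = 2
`result = a * 2` → result = 4
So a = 2

Answer: 2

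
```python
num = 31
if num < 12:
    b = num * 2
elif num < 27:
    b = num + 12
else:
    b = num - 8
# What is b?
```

Trace:
`num = 31` → num = 31
`if num < 12: ...` → num < 12 is False, num < 27 is False, take else branch → b = 23
So b = 23

Answer: 23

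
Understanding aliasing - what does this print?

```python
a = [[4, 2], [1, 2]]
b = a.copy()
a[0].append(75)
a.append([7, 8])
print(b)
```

Key concept: shallow copy with nested lists.
Step by step:
`a = [[4, 2], [1, 2]]` → a = [[4, 2], [1, 2]]
`b = a.copy()` → b = [[4, 2], [1, 2]]
`a[0].append(75)` → a = [[4, 2, 75], [1, 2]]; b = [[4, 2, 75], [1, 2]]
`a.append([7, 8])` → a = [[4, 2, 75], [1, 2], [7, 8]]
`print(b)` → prints [[4, 2, 75], [1, 2]]

Answer: [[4, 2, 75], [1, 2]]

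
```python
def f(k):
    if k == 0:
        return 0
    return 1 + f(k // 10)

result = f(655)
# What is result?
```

Count of digits of 655: 3

Answer: 3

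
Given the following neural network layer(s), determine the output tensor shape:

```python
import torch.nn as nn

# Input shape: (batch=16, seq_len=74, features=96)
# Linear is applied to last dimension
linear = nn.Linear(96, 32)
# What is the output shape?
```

Input: (16, 74, 96) -> Output: (16, 74, 32)

Answer: (16, 74, 32)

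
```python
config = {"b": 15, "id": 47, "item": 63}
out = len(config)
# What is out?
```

Trace:
`config = {"b": 15, "id": 47, "item": 63}` → config = {'b': 15, 'id': 47, 'item': 63}
`out = len(config)` → out = 3
So out = 3

Answer: 3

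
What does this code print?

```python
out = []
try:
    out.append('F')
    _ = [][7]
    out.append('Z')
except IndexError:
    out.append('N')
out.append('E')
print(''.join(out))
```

Execution trace: 'F' (try body) → 'N' (except IndexError) → 'E' (after the try/except). Output: FNE

Answer: FNE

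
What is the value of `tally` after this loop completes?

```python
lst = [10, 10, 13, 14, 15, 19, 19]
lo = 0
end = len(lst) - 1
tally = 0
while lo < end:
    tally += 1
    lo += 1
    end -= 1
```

Iterations until pointers meet (list length 7)
`tally` takes the values: 0 → 1 → 2 → 3

Answer: 3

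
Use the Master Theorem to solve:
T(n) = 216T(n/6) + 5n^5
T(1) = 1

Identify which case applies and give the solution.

a=216, b=6, f(n)=5n^5. log_6(216) = 3. Since c=5 > 3 and the regularity condition holds (216(n/6)^5 = (216/6^5)n^5 with 216/6^5 < 1), Case 3 applies: T(n) = Θ(f(n)) = O(n^5).

Answer: O(n^5) - Case 3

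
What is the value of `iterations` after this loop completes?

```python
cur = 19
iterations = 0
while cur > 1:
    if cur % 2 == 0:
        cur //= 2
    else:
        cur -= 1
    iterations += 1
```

Steps to reduce 19 to 1
`iterations` takes the values: 0 → 1 → 2 → 3 → 4 → 5 → 6

Answer: 6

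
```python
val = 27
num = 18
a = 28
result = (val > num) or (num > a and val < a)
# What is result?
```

Trace:
`val = 27` → val = 27
`num = 18` → num = 18
`a = 28` → a = 28
`result = (val > num) or (num > a and val < a)` → result = True
So result = True

Answer: True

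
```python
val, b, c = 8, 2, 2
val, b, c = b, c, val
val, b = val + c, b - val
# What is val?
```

Trace:
`val, b, c = 8, 2, 2` → val = 8; b = 2; c = 2
`val, b, c = b, c, val` → val = 2; b = 2; c = 8
`val, b = val + c, b - val` → val = 10; b = 0
So val = 10

Answer: 10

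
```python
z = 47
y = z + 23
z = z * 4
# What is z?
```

Trace:
`z = 47` → z = 47
`y = z + 23` → y = 70
`z = z * 4` → z = 188
So z = 188

Answer: 188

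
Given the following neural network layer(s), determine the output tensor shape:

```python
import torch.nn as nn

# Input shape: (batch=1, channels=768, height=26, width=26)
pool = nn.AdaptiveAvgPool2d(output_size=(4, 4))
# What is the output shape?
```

Input: (1, 768, 26, 26) -> Output: (1, 768, 4, 4)

Answer: (1, 768, 4, 4)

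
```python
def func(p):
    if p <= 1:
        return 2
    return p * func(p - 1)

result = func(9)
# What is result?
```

func(9) = 9 * 8 * 7 * 6 * 5 * 4 * 3 * 2 * 2 = 725760

Answer: 725760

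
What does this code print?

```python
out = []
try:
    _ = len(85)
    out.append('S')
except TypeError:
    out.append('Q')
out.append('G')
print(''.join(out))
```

Execution trace: 'Q' (except TypeError) → 'G' (after the try/except). Output: QG

Answer: QG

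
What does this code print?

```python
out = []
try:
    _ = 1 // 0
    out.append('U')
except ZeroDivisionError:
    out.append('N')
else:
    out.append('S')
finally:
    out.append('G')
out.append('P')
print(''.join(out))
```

Execution trace: 'N' (except ZeroDivisionError) → 'G' (finally) → 'P' (after the try/except). Output: NGP

Answer: NGP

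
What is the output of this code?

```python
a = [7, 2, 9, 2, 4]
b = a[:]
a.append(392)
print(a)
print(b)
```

Key concept: slice [:] creates copy.
Step by step:
`a = [7, 2, 9, 2, 4]` → a = [7, 2, 9, 2, 4]
`b = a[:]` → b = [7, 2, 9, 2, 4]
`a.append(392)` → a = [7, 2, 9, 2, 4, 392]
`print(a)` → prints [7, 2, 9, 2, 4, 392]
`print(b)` → prints [7, 2, 9, 2, 4]

Answer:
[7, 2, 9, 2, 4, 392]
[7, 2, 9, 2, 4]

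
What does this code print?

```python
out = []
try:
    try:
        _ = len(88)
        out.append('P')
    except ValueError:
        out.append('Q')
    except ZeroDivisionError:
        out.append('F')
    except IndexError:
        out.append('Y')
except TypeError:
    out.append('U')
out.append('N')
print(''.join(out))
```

Execution trace: 'U' (outer except TypeError) → 'N' (after the try/except). Output: UN

Answer: UN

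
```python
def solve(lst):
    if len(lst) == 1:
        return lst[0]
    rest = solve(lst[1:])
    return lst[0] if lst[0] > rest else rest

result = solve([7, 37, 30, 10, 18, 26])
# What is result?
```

Recursive max over [7, 37, 30, 10, 18, 26] = 37

Answer: 37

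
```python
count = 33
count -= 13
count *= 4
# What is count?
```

Trace:
`count = 33` → count = 33
`count -= 13` → count = 20
`count *= 4` → count = 80
So count = 80

Answer: 80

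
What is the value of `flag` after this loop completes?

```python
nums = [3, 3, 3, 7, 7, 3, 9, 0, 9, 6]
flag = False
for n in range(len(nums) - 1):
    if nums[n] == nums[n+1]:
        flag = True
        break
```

Check consecutive duplicates in [3, 3, 3, 7, 7, 3, 9, 0, 9, 6]
`flag` takes the values: False → True

Answer: True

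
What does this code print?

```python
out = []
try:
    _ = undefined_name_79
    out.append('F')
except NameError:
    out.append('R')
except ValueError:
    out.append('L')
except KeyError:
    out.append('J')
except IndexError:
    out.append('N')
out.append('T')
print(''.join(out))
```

Execution trace: 'R' (except NameError) → 'T' (after the try/except). Output: RT

Answer: RT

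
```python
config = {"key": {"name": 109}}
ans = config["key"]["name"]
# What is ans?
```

Trace:
`config = {"key": {"name": 109}}` → config = {'key': {'name': 109}}
`ans = config["key"]["name"]` → ans = 109
So ans = 109

Answer: 109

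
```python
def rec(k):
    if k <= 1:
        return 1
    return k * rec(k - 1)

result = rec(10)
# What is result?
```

rec(10) = 10 * 9 * 8 * 7 * 6 * 5 * 4 * 3 * 2 * 1 = 3628800

Answer: 3628800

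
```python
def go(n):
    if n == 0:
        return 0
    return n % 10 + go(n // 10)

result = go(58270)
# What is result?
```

Sum of digits of 58270: 0 + 7 + 2 + 8 + 5 = 22

Answer: 22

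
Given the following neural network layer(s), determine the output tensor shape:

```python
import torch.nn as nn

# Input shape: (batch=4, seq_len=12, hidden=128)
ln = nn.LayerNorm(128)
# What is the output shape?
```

Input: (4, 12, 128) -> Output: (4, 12, 128)

Answer: (4, 12, 128)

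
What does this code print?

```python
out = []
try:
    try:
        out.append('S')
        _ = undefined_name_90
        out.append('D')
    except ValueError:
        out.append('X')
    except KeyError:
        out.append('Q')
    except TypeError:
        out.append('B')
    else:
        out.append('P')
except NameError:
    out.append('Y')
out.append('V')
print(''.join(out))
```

Execution trace: 'S' (try body) → 'Y' (outer except NameError) → 'V' (after the try/except). Output: SYV

Answer: SYV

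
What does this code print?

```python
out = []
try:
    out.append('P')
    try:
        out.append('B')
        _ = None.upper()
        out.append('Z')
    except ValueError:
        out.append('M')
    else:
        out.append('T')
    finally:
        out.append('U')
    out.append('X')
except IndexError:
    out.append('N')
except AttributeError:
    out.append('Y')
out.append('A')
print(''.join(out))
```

Execution trace: 'P' (try body) → 'B' (inner try body) → 'U' (inner finally) → 'Y' (except AttributeError) → 'A' (after the try/except). Output: PBUYA

Answer: PBUYA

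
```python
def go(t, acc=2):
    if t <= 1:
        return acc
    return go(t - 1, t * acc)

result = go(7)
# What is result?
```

Accumulator trace (n, acc): (7, 2) -> (6, 14) -> (5, 84) -> (4, 420) -> (3, 1680) -> (2, 5040) -> (1, 10080) -> return 10080

Answer: 10080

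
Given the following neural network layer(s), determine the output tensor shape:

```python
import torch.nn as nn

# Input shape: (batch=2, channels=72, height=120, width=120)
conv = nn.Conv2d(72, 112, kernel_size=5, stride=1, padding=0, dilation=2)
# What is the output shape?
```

Input: (2, 72, 120, 120) -> Output: (2, 112, 112, 112)

Answer: (2, 112, 112, 112)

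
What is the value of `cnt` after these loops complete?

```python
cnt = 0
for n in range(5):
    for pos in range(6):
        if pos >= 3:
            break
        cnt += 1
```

Inner breaks at 3, outer runs 5 times
`cnt` takes the values: 0 → 1 → 2 → 3 → 4 → 5 → 6 → 7 → 8 → 9 → 10 → 11 → 12 → 13 → 14 → 15

Answer: 15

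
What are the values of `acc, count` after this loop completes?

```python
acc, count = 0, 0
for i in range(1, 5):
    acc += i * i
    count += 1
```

Sum of squares and count
`acc, count` takes the values: (0, 0) → (1, 0) → (1, 1) → (5, 1) → (5, 2) → (14, 2) → (14, 3) → (30, 3) → (30, 4)

Answer: 30, 4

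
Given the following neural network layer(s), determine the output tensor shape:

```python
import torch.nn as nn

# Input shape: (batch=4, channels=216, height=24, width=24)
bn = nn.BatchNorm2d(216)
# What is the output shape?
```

Input: (4, 216, 24, 24) -> Output: (4, 216, 24, 24)

Answer: (4, 216, 24, 24)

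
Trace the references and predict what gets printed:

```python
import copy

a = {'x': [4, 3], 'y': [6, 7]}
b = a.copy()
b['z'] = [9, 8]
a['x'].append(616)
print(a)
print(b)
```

Key concept: shallow copy of dict with mutable values.
Step by step:
`a = {'x': [4, 3], 'y': [6, 7]}` → a = {'x': [4, 3], 'y': [6, 7]}
`b = a.copy()` → b = {'x': [4, 3], 'y': [6, 7]}
`b['z'] = [9, 8]` → b = {'x': [4, 3], 'y': [6, 7], 'z': [9, 8]}
`a['x'].append(616)` → a = {'x': [4, 3, 616], 'y': [6, 7]}; b = {'x': [4, 3, 616], 'y': [6, 7], 'z': [9, 8]}
`print(a)` → prints {'x': [4, 3, 616], 'y': [6, 7]}
`print(b)` → prints {'x': [4, 3, 616], 'y': [6, 7], 'z': [9, 8]}

Answer:
{'x': [4, 3, 616], 'y': [6, 7]}
{'x': [4, 3, 616], 'y': [6, 7], 'z': [9, 8]}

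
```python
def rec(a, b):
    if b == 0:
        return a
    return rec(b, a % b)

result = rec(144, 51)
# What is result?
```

rec(144, 51) -> rec(51, 42) -> rec(42, 9) -> rec(9, 6) -> rec(6, 3) -> rec(3, 0) -> 3

Answer: 3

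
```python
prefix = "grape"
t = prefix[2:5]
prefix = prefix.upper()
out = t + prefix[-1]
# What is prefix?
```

Trace:
`prefix = "grape"` → prefix = 'grape'
`t = prefix[2:5]` → t = 'ape'
`prefix = prefix.upper()` → prefix = 'GRAPE'
`out = t + prefix[-1]` → out = 'apeE'
So prefix = 'GRAPE'

Answer: 'GRAPE'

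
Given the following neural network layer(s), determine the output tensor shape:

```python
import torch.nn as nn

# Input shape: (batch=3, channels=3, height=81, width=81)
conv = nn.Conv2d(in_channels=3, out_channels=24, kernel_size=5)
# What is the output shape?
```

Input: (3, 3, 81, 81) -> Output: (3, 24, 77, 77)

Answer: (3, 24, 77, 77)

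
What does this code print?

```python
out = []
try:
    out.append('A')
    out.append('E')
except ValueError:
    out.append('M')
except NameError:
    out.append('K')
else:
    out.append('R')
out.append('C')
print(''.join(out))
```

Execution trace: 'A' (try body) → 'E' (try body, no exception) → 'R' (else) → 'C' (after the try/except). Output: AERC

Answer: AERC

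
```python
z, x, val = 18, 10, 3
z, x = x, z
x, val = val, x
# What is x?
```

Trace:
`z, x, val = 18, 10, 3` → z = 18; x = 10; val = 3
`z, x = x, z` → z = 10; x = 18
`x, val = val, x` → x = 3; val = 18
So x = 3

Answer: 3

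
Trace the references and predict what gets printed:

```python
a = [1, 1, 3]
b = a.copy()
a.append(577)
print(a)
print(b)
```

Key concept: list.copy() creates independent copy.
Step by step:
`a = [1, 1, 3]` → a = [1, 1, 3]
`b = a.copy()` → b = [1, 1, 3]
`a.append(577)` → a = [1, 1, 3, 577]
`print(a)` → prints [1, 1, 3, 577]
`print(b)` → prints [1, 1, 3]

Answer:
[1, 1, 3, 577]
[1, 1, 3]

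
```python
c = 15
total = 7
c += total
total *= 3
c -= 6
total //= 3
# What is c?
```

Trace:
`c = 15` → c = 15
`total = 7` → total = 7
`c += total` → c = 22
`total *= 3` → total = 21
`c -= 6` → c = 16
`total //= 3` → total = 7
So c = 16

Answer: 16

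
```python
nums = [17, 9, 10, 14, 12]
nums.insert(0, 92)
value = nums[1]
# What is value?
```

Trace:
`nums = [17, 9, 10, 14, 12]` → nums = [17, 9, 10, 14, 12]
`nums.insert(0, 92)` → nums = [92, 17, 9, 10, 14, 12]
`value = nums[1]` → value = 17
So value = 17

Answer: 17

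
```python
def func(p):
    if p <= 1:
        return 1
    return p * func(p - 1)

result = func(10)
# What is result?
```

func(10) = 10 * 9 * 8 * 7 * 6 * 5 * 4 * 3 * 2 * 1 = 3628800

Answer: 3628800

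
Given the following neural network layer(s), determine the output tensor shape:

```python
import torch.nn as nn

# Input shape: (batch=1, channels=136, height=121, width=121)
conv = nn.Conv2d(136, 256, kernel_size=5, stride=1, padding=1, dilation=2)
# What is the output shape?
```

Input: (1, 136, 121, 121) -> Output: (1, 256, 115, 115)

Answer: (1, 256, 115, 115)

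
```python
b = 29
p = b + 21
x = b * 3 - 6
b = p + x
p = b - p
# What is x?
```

Trace:
`b = 29` → b = 29
`p = b + 21` → p = 50
`x = b * 3 - 6` → x = 81
`b = p + x` → b = 131
`p = b - p` → p = 81
So x = 81

Answer: 81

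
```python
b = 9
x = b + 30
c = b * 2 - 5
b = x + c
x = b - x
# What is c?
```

Trace:
`b = 9` → b = 9
`x = b + 30` → x = 39
`c = b * 2 - 5` → c = 13
`b = x + c` → b = 52
`x = b - x` → x = 13
So c = 13

Answer: 13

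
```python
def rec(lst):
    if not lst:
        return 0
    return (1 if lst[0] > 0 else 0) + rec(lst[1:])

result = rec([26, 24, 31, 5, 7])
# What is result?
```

Count of positive elements in [26, 24, 31, 5, 7] = 5

Answer: 5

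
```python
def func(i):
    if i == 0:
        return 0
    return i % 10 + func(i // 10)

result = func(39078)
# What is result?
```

Sum of digits of 39078: 8 + 7 + 0 + 9 + 3 = 27

Answer: 27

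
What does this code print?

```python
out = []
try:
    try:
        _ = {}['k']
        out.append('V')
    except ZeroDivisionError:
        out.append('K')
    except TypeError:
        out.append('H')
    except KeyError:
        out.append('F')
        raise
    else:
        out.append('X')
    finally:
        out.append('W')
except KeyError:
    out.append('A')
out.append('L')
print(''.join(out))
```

Execution trace: 'F' (except KeyError) → 'W' (finally) → 'A' (outer except KeyError) → 'L' (after the try/except). Output: FWAL

Answer: FWAL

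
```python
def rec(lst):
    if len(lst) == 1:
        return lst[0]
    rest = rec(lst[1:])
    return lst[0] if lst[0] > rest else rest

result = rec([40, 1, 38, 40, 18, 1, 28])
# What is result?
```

Recursive max over [40, 1, 38, 40, 18, 1, 28] = 40

Answer: 40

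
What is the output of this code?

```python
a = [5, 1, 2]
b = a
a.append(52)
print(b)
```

Key concept: basic list aliasing.
Step by step:
`a = [5, 1, 2]` → a = [5, 1, 2]
`b = a` → b = [5, 1, 2] (same object as a)
`a.append(52)` → a = [5, 1, 2, 52] (same object as b); b = [5, 1, 2, 52] (same object as a)
`print(b)` → prints [5, 1, 2, 52]

Answer: [5, 1, 2, 52]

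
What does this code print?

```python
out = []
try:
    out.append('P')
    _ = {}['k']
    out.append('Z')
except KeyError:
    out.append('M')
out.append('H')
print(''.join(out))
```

Execution trace: 'P' (try body) → 'M' (except KeyError) → 'H' (after the try/except). Output: PMH

Answer: PMH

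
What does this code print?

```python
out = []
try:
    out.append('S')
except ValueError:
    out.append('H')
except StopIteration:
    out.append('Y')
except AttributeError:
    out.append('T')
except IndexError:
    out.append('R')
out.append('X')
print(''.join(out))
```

Execution trace: 'S' (try body, no exception) → 'X' (after the try/except). Output: SX

Answer: SX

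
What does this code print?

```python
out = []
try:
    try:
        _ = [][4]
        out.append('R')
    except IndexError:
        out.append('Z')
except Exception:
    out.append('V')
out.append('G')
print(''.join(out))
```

Execution trace: 'Z' (inner except IndexError) → 'G' (after the try/except). Output: ZG

Answer: ZG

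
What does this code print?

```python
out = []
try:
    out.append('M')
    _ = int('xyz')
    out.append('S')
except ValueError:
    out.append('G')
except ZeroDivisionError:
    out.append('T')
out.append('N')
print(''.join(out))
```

Execution trace: 'M' (try body) → 'G' (except ValueError) → 'N' (after the try/except). Output: MGN

Answer: MGN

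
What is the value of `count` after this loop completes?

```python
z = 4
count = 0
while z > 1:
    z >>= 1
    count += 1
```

Count right shifts until 1
`count` takes the values: 0 → 1 → 2

Answer: 2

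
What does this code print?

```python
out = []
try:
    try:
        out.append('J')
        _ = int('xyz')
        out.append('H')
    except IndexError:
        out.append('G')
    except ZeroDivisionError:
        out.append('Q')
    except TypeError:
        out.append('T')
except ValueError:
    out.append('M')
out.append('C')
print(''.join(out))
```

Execution trace: 'J' (try body) → 'M' (outer except ValueError) → 'C' (after the try/except). Output: JMC

Answer: JMC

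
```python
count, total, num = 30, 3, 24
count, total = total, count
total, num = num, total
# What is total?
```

Trace:
`count, total, num = 30, 3, 24` → count = 30; total = 3; num = 24
`count, total = total, count` → count = 3; total = 30
`total, num = num, total` → total = 24; num = 30
So total = 24

Answer: 24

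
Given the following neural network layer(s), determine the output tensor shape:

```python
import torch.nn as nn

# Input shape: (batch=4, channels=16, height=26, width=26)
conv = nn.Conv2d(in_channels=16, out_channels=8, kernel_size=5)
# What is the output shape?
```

Input: (4, 16, 26, 26) -> Output: (4, 8, 22, 22)

Answer: (4, 8, 22, 22)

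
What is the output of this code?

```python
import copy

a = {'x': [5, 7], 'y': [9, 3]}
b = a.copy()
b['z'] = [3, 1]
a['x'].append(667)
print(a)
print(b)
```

Key concept: shallow copy of dict with mutable values.
Step by step:
`a = {'x': [5, 7], 'y': [9, 3]}` → a = {'x': [5, 7], 'y': [9, 3]}
`b = a.copy()` → b = {'x': [5, 7], 'y': [9, 3]}
`b['z'] = [3, 1]` → b = {'x': [5, 7], 'y': [9, 3], 'z': [3, 1]}
`a['x'].append(667)` → a = {'x': [5, 7, 667], 'y': [9, 3]}; b = {'x': [5, 7, 667], 'y': [9, 3], 'z': [3, 1]}
`print(a)` → prints {'x': [5, 7, 667], 'y': [9, 3]}
`print(b)` → prints {'x': [5, 7, 667], 'y': [9, 3], 'z': [3, 1]}

Answer:
{'x': [5, 7, 667], 'y': [9, 3]}
{'x': [5, 7, 667], 'y': [9, 3], 'z': [3, 1]}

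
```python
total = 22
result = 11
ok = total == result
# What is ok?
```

Trace:
`total = 22` → total = 22
`result = 11` → result = 11
`ok = total == result` → ok = False
So ok = False

Answer: False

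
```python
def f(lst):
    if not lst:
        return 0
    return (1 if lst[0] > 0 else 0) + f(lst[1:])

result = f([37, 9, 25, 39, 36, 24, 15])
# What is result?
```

Count of positive elements in [37, 9, 25, 39, 36, 24, 15] = 7

Answer: 7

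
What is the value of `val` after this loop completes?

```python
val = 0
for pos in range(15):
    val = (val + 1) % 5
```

Increment mod 5, 15 times = 0
`val` takes the values: 0 → 1 → 2 → 3 → 4 → 0 → 1 → 2 → 3 → 4 → 0 → 1 → 2 → 3 → 4 → 0

Answer: 0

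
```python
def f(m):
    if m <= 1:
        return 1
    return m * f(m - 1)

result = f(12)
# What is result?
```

f(12) = 12 * 11 * 10 * 9 * 8 * 7 * 6 * 5 * 4 * 3 * 2 * 1 = 479001600

Answer: 479001600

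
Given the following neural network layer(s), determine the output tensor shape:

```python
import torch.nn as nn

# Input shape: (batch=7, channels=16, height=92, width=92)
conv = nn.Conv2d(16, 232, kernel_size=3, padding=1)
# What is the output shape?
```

Input: (7, 16, 92, 92) -> Output: (7, 232, 92, 92)

Answer: (7, 232, 92, 92)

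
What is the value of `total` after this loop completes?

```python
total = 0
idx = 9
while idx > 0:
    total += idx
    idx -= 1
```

Sum 9 down to 1
`total` takes the values: 0 → 9 → 17 → 24 → 30 → 35 → 39 → 42 → 44 → 45

Answer: 45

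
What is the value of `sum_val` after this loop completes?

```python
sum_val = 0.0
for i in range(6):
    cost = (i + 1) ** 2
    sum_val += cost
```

Sum of squared losses 1² + 2² + ... + 6²
`sum_val` takes the values: 0.0 → 1.0 → 5.0 → 14.0 → 30.0 → 55.0 → 91.0

Answer: 91.0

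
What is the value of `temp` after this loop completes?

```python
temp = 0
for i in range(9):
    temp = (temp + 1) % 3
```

Increment mod 3, 9 times = 0
`temp` takes the values: 0 → 1 → 2 → 0 → 1 → 2 → 0 → 1 → 2 → 0

Answer: 0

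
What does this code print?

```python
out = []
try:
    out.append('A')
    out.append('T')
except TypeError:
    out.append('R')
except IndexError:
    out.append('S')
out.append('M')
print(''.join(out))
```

Execution trace: 'A' (try body) → 'T' (try body, no exception) → 'M' (after the try/except). Output: ATM

Answer: ATM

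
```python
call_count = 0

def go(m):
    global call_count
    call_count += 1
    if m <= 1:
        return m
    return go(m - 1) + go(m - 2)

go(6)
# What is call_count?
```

Calls(m) = 1 + Calls(m-1) + Calls(m-2); Calls(0)=Calls(1)=1. For m=6 this gives 25.

Answer: 25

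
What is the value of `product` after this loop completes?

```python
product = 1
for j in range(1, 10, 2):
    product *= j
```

Product of 1, 3, 5, ... up to 9
`product` takes the values: 1 → 3 → 15 → 105 → 945

Answer: 945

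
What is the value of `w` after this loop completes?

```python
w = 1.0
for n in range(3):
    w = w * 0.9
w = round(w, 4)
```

Exponential decay: 1.0 * 0.9^3
`w` takes the values: 1.0 → 0.9 → 0.81 → 0.729

Answer: 0.729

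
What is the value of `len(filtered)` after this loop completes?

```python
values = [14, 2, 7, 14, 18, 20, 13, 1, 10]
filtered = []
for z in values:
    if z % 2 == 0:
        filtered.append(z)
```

Count even numbers in [14, 2, 7, 14, 18, 20, 13, 1, 10]
`filtered` takes the values: [] → [14] → [14, 2] → [14, 2, 14] → [14, 2, 14, 18] → [14, 2, 14, 18, 20] → [14, 2, 14, 18, 20, 10]
So `len(filtered)` = 6

Answer: 6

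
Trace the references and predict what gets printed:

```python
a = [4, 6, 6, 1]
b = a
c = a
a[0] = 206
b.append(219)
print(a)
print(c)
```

Key concept: multiple aliases.
Step by step:
`a = [4, 6, 6, 1]` → a = [4, 6, 6, 1]
`b = a` → b = [4, 6, 6, 1] (same object as a)
`c = a` → c = [4, 6, 6, 1] (same object as a, b)
`a[0] = 206` → a = [206, 6, 6, 1] (same object as b, c); b = [206, 6, 6, 1] (same object as a, c); c = [206, 6, 6, 1] (same object as a, b)
`b.append(219)` → a = [206, 6, 6, 1, 219] (same object as b, c); b = [206, 6, 6, 1, 219] (same object as a, c); c = [206, 6, 6, 1, 219] (same object as a, b)
`print(a)` → prints [206, 6, 6, 1, 219]
`print(c)` → prints [206, 6, 6, 1, 219]

Answer:
[206, 6, 6, 1, 219]
[206, 6, 6, 1, 219]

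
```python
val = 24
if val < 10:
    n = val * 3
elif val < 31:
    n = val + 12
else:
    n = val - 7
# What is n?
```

Trace:
`val = 24` → val = 24
`if val < 10: ...` → val < 10 is False, val < 31 is True → n = 36
So n = 36

Answer: 36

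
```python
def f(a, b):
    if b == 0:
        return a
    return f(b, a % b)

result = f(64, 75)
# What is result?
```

f(64, 75) -> f(75, 64) -> f(64, 11) -> f(11, 9) -> f(9, 2) -> f(2, 1) -> f(1, 0) -> 1

Answer: 1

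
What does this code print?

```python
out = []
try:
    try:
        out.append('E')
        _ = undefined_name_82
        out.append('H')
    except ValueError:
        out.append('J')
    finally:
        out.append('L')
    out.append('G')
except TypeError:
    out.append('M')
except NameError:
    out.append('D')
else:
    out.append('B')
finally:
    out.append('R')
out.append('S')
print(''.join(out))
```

Execution trace: 'E' (inner try body) → 'L' (inner finally) → 'D' (except NameError) → 'R' (finally) → 'S' (after the try/except). Output: ELDRS

Answer: ELDRS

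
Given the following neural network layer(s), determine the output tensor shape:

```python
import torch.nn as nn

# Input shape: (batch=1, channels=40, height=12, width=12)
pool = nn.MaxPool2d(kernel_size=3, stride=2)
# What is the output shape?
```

Input: (1, 40, 12, 12) -> Output: (1, 40, 5, 5)

Answer: (1, 40, 5, 5)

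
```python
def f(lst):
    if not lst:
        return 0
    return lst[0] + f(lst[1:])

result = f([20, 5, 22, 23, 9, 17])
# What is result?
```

20 + 5 + 22 + 23 + 9 + 17 + 0 = 96

Answer: 96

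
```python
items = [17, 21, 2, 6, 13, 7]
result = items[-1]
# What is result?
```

Trace:
`items = [17, 21, 2, 6, 13, 7]` → items = [17, 21, 2, 6, 13, 7]
`result = items[-1]` → result = 7
So result = 7

Answer: 7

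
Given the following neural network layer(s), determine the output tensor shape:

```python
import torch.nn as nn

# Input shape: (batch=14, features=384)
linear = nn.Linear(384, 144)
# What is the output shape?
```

Input: (14, 384) -> Output: (14, 144)

Answer: (14, 144)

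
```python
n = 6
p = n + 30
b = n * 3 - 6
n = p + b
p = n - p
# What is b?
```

Trace:
`n = 6` → n = 6
`p = n + 30` → p = 36
`b = n * 3 - 6` → b = 12
`n = p + b` → n = 48
`p = n - p` → p = 12
So b = 12

Answer: 12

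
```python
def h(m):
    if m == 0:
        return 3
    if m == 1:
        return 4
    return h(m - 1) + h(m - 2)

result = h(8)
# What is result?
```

Build up from base cases: h(0)=3, h(1)=4, h(2)=7, h(3)=11, h(4)=18, h(5)=29, h(6)=47, ..., h(8)=123

Answer: 123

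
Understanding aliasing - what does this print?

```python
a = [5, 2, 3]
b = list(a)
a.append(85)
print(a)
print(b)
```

Key concept: list() constructor creates copy.
Step by step:
`a = [5, 2, 3]` → a = [5, 2, 3]
`b = list(a)` → b = [5, 2, 3]
`a.append(85)` → a = [5, 2, 3, 85]
`print(a)` → prints [5, 2, 3, 85]
`print(b)` → prints [5, 2, 3]

Answer:
[5, 2, 3, 85]
[5, 2, 3]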